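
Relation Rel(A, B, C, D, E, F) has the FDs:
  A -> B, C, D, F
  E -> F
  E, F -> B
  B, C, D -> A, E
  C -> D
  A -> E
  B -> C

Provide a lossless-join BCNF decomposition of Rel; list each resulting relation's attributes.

Candidate keys of the original relation: {A}, {B}, {E}.
Within {A, B, C, D, E, F}: {C}⁺ ∩ {A, B, C, D, E, F} = {C, D}, not the whole set, so C -> D violates BCNF; decompose into {C, D} and {A, B, C, E, F}.
{C, D} has no BCNF violation.
{A, B, C, E, F} has no BCNF violation.

{A, B, C, E, F}; {C, D}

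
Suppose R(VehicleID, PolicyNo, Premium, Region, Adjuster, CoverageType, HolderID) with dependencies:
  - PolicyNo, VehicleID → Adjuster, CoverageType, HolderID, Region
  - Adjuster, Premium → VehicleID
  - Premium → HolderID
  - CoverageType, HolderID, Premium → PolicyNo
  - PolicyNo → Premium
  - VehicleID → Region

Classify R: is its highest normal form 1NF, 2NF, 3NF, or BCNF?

1NF

Candidate keys: {Adjuster, CoverageType, Premium}, {Adjuster, PolicyNo}, {CoverageType, Premium, VehicleID}, {PolicyNo, VehicleID}. Prime attributes: {Adjuster, CoverageType, PolicyNo, Premium, VehicleID}.
Adjuster, Premium → VehicleID: {Adjuster, Premium}⁺ = {Adjuster, HolderID, Premium, Region, VehicleID}, which is not all of the attributes, so the left side is not a superkey — BCNF is violated.
Premium → HolderID has non-prime {HolderID} on the right and a non-superkey on the left, so 3NF fails.
Since {PolicyNo} ⊂ {Adjuster, PolicyNo} and {PolicyNo}⁺ ⊇ {HolderID} with {HolderID} non-prime, there is a partial dependency; 2NF fails.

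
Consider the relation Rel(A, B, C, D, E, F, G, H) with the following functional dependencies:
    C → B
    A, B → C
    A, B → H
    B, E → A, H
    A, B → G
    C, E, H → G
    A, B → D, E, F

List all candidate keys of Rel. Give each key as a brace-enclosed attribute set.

{A, B}, {A, C}, {B, E}, {C, E}

Closure of {A, B} is {A, B, C, D, E, F, G, H}, the whole schema; {A, B} is a candidate key.
Closure of {A, C} is {A, B, C, D, E, F, G, H}, the whole schema; {A, C} is a candidate key.
Closure of {B, E} is {A, B, C, D, E, F, G, H}, the whole schema; {B, E} is a candidate key.
Closure of {C, E} is {A, B, C, D, E, F, G, H}, the whole schema; {C, E} is a candidate key.
These are minimal and exhaustive — every other superkey contains one of them.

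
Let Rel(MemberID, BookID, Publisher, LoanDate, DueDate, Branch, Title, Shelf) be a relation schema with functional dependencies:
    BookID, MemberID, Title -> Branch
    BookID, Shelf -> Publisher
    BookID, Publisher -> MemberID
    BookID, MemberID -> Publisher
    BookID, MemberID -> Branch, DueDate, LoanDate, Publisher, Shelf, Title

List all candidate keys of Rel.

Attributes never on any right-hand side: {BookID} — every candidate key must contain it.
Closure of {BookID, MemberID} is {BookID, Branch, DueDate, LoanDate, MemberID, Publisher, Shelf, Title}, the whole schema; {BookID, MemberID} is a candidate key.
Closure of {BookID, Publisher} is {BookID, Branch, DueDate, LoanDate, MemberID, Publisher, Shelf, Title}, the whole schema; {BookID, Publisher} is a candidate key.
Closure of {BookID, Shelf} is {BookID, Branch, DueDate, LoanDate, MemberID, Publisher, Shelf, Title}, the whole schema; {BookID, Shelf} is a candidate key.
No proper subset of any of these is a key, and no other minimal superkey exists.

{BookID, MemberID}, {BookID, Publisher}, {BookID, Shelf}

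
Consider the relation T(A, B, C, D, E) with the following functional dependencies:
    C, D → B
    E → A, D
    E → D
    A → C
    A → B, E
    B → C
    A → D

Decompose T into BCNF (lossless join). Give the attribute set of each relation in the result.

{A, C, D, E}; {B, C}; {B, D}

Candidate keys of the original relation: {A}, {E}.
Within {A, B, C, D, E}: {C, D}⁺ ∩ {A, B, C, D, E} = {B, C, D}, not the whole set, so C, D → B violates BCNF; decompose into {B, C, D} and {A, C, D, E}.
Within {B, C, D}: {B}⁺ ∩ {B, C, D} = {B, C}, not the whole set, so B → C violates BCNF; decompose into {B, C} and {B, D}.
{B, C} is in BCNF.
{B, D} is in BCNF.
{A, C, D, E} is in BCNF.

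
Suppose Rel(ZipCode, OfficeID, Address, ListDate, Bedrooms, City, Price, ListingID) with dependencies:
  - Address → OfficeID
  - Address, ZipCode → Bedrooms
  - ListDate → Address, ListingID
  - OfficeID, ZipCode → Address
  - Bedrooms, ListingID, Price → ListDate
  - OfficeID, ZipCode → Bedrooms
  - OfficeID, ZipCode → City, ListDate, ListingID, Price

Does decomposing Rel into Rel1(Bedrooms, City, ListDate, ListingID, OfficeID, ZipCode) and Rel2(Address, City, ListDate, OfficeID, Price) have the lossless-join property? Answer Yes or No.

No

Common attributes: {City, ListDate, OfficeID}; their closure is {Address, City, ListDate, ListingID, OfficeID}.
Neither Rel1 nor Rel2 is contained in that closure, so the decomposition is lossy.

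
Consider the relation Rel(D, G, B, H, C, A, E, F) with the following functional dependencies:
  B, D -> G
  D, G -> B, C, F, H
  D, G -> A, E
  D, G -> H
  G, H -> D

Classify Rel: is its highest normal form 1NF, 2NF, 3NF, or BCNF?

BCNF

Candidate keys: {B, D}, {D, G}, {G, H}. Prime attributes: {B, D, G, H}.
Every FD has a superkey on the left, so the relation is in BCNF.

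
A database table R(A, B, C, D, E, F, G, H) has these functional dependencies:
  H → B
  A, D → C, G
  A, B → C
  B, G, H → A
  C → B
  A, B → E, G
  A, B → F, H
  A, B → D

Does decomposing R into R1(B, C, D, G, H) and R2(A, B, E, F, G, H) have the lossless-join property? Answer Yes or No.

The shared attributes are {B, G, H} and {B, G, H}⁺ = {A, B, C, D, E, F, G, H}.
Since R1 ⊆ {A, B, C, D, E, F, G, H}, the intersection is a superkey of R1; the decomposition is lossless.

Yes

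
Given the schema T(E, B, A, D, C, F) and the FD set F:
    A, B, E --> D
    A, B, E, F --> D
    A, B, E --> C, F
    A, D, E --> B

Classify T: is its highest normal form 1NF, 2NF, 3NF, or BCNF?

Candidate keys: {A, B, E}, {A, D, E}. Prime attributes: {A, B, D, E}.
The left-hand side of every FD is a superkey, so BCNF is satisfied.

BCNF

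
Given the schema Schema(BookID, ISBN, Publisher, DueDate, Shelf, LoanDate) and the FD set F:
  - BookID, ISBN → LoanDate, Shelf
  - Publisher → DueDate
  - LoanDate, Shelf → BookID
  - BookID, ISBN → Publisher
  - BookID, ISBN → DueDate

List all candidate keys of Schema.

{BookID, ISBN}, {ISBN, LoanDate, Shelf}

{ISBN} never appears on the right of any FD, so every key must include it.
{BookID, ISBN}⁺ = {BookID, DueDate, ISBN, LoanDate, Publisher, Shelf} — all of the relation — so {BookID, ISBN} is a candidate key.
{ISBN, LoanDate, Shelf}⁺ = {BookID, DueDate, ISBN, LoanDate, Publisher, Shelf} — all of the relation — so {ISBN, LoanDate, Shelf} is a candidate key.
No proper subset of any of these is a key, and no other minimal superkey exists.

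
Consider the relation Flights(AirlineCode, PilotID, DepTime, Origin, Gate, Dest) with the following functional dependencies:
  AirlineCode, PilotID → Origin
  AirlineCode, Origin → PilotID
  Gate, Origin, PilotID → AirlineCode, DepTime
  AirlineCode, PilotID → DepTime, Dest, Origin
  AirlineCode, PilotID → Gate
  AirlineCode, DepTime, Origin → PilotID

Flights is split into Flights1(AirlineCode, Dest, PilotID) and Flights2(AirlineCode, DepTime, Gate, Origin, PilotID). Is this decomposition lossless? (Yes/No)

Common attributes: {AirlineCode, PilotID}; their closure is {AirlineCode, DepTime, Dest, Gate, Origin, PilotID}.
Since Flights1 ⊆ {AirlineCode, DepTime, Dest, Gate, Origin, PilotID}, the intersection is a superkey of Flights1; the decomposition is lossless.

Yes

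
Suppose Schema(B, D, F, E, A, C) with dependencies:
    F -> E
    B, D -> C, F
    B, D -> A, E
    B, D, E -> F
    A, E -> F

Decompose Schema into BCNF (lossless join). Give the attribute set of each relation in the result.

Candidate key of the original relation: {B, D}.
{A, B, C, D, E, F}: {F} determines {E, F} here but is not a superkey — split on F -> E, giving {E, F} and {A, B, C, D, F}.
{E, F} is in BCNF.
{A, B, C, D, F} is in BCNF.

{A, B, C, D, F}; {E, F}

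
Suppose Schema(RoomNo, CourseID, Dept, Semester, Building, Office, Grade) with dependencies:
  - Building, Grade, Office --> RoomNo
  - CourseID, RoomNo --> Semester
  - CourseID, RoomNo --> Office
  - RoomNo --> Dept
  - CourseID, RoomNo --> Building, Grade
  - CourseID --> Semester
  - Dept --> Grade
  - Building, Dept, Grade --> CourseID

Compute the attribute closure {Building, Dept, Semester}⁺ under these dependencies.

Start with {Building, Dept, Semester}.
Dept --> Grade applies; add {Grade} → now {Building, Dept, Grade, Semester}.
Building, Dept, Grade --> CourseID applies; add {CourseID} → now {Building, CourseID, Dept, Grade, Semester}.
No further FD applies.

{Building, CourseID, Dept, Grade, Semester}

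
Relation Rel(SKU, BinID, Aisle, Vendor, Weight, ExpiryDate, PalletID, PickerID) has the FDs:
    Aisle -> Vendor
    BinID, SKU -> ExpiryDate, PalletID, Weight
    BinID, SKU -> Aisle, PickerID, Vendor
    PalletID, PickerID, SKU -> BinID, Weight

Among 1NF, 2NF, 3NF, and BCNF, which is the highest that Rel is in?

2NF

Candidate keys: {BinID, SKU}, {PalletID, PickerID, SKU}. Prime attributes: {BinID, PalletID, PickerID, SKU}.
Aisle -> Vendor: {Aisle}⁺ = {Aisle, Vendor}, which is not all of the attributes, so the left side is not a superkey — BCNF is violated.
Aisle -> Vendor has non-prime {Vendor} on the right and a non-superkey on the left, so 3NF fails.
Checking every proper subset of each key, none determines a non-prime attribute — 2NF is satisfied.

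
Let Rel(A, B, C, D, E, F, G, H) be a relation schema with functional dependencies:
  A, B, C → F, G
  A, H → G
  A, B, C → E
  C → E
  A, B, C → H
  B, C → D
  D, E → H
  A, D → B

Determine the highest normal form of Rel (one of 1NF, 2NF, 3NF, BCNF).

Candidate keys: {A, B, C}, {A, C, D}. Prime attributes: {A, B, C, D}.
A, H → G: {A, H}⁺ = {A, G, H}, which is not all of the attributes, so the left side is not a superkey — BCNF is violated.
A, H → G has non-prime {G} on the right and a non-superkey on the left, so 3NF fails.
The proper key subset {C} of {A, B, C} determines non-prime {E}, so the relation is not even in 2NF.

1NF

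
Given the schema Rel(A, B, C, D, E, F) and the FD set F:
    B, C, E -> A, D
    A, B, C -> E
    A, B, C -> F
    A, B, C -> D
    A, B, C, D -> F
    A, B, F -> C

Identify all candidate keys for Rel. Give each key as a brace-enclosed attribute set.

{A, B, C}, {A, B, F}, {B, C, E}

Attributes never on any right-hand side: {B} — every candidate key must contain it.
{A, B, C} is a candidate key since {A, B, C}⁺ = {A, B, C, D, E, F} covers every attribute.
{A, B, F} is a candidate key since {A, B, F}⁺ = {A, B, C, D, E, F} covers every attribute.
{B, C, E} is a candidate key since {B, C, E}⁺ = {A, B, C, D, E, F} covers every attribute.
No proper subset of any of these is a key, and no other minimal superkey exists.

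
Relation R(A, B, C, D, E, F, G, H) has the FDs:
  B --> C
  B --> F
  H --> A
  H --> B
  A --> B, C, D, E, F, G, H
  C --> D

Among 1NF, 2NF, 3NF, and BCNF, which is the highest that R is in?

2NF

Candidate keys: {A}, {H}. Prime attributes: {A, H}.
For B --> C we have {B}⁺ = {B, C, D, F}; {B} is not a superkey, so BCNF fails.
Because {C} is non-prime and the left side of B --> C is not a superkey, the relation is not in 3NF.
Every candidate key is a single attribute, so no partial dependency is possible; 2NF holds.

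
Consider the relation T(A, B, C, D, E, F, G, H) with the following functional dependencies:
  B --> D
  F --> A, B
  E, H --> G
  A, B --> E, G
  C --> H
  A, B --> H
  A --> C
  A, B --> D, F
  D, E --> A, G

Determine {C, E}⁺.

{C, E, G, H}

Start with {C, E}.
C --> H applies; add {H} → now {C, E, H}.
E, H --> G applies; add {G} → now {C, E, G, H}.
No further FD applies.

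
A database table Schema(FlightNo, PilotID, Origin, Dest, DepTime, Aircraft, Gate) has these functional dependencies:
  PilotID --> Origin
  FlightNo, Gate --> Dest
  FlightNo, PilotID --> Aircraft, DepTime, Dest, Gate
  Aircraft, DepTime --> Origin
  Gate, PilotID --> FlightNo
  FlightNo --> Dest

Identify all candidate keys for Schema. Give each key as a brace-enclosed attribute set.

No FD produces {PilotID}, so it must be in every candidate key.
Closure of {FlightNo, PilotID} is {Aircraft, DepTime, Dest, FlightNo, Gate, Origin, PilotID}, the whole schema; {FlightNo, PilotID} is a candidate key.
Closure of {Gate, PilotID} is {Aircraft, DepTime, Dest, FlightNo, Gate, Origin, PilotID}, the whole schema; {Gate, PilotID} is a candidate key.
Any other superkey properly contains one of these, so there are no further candidate keys.

{FlightNo, PilotID}, {Gate, PilotID}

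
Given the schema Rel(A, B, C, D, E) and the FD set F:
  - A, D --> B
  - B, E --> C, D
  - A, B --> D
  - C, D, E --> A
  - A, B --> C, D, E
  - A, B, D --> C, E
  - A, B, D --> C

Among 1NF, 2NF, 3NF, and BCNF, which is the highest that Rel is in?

Candidate keys: {A, B}, {A, D}, {B, E}, {C, D, E}. Prime attributes: {A, B, C, D, E}.
Each dependency's left side is a superkey — BCNF holds.

BCNF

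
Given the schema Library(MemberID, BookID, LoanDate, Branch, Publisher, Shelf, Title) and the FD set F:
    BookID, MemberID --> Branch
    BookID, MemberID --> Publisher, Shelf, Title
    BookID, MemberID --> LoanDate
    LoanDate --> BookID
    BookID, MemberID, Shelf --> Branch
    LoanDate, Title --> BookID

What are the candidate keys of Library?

No FD produces {MemberID}, so it must be in every candidate key.
{BookID, MemberID}⁺ = {BookID, Branch, LoanDate, MemberID, Publisher, Shelf, Title} — all of the relation — so {BookID, MemberID} is a candidate key.
{LoanDate, MemberID}⁺ = {BookID, Branch, LoanDate, MemberID, Publisher, Shelf, Title} — all of the relation — so {LoanDate, MemberID} is a candidate key.
Any other superkey properly contains one of these, so there are no further candidate keys.

{BookID, MemberID}, {LoanDate, MemberID}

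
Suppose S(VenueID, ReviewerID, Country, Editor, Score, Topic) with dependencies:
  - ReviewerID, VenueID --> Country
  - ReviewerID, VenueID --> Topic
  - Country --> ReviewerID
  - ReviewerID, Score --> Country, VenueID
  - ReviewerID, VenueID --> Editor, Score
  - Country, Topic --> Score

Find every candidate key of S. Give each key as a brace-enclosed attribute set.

Closure of {Country, Score} is {Country, Editor, ReviewerID, Score, Topic, VenueID}, the whole schema; {Country, Score} is a candidate key.
Closure of {Country, Topic} is {Country, Editor, ReviewerID, Score, Topic, VenueID}, the whole schema; {Country, Topic} is a candidate key.
Closure of {Country, VenueID} is {Country, Editor, ReviewerID, Score, Topic, VenueID}, the whole schema; {Country, VenueID} is a candidate key.
Closure of {ReviewerID, Score} is {Country, Editor, ReviewerID, Score, Topic, VenueID}, the whole schema; {ReviewerID, Score} is a candidate key.
Closure of {ReviewerID, VenueID} is {Country, Editor, ReviewerID, Score, Topic, VenueID}, the whole schema; {ReviewerID, VenueID} is a candidate key.
No proper subset of any of these is a key, and no other minimal superkey exists.

{Country, Score}, {Country, Topic}, {Country, VenueID}, {ReviewerID, Score}, {ReviewerID, VenueID}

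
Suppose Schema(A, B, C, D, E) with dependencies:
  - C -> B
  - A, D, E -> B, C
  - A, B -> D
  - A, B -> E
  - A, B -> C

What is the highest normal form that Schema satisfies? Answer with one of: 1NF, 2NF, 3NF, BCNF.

Candidate keys: {A, B}, {A, C}, {A, D, E}. Prime attributes: {A, B, C, D, E}.
C -> B: {C}⁺ = {B, C}, which is not all of the attributes, so the left side is not a superkey — BCNF is violated.
But every attribute on its right side ({B}) is prime, and the same holds for every other non-superkey FD, so 3NF still holds.

3NF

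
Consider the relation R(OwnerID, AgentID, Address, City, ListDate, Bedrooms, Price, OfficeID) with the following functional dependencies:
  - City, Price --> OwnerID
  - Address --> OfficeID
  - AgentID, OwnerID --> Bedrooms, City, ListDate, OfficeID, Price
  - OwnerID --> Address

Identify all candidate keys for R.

{AgentID} never appears on the right of any FD, so every key must include it.
{AgentID, OwnerID} is a candidate key since {AgentID, OwnerID}⁺ = {Address, AgentID, Bedrooms, City, ListDate, OfficeID, OwnerID, Price} covers every attribute.
{AgentID, City, Price} is a candidate key since {AgentID, City, Price}⁺ = {Address, AgentID, Bedrooms, City, ListDate, OfficeID, OwnerID, Price} covers every attribute.
Any other superkey properly contains one of these, so there are no further candidate keys.

{AgentID, City, Price}, {AgentID, OwnerID}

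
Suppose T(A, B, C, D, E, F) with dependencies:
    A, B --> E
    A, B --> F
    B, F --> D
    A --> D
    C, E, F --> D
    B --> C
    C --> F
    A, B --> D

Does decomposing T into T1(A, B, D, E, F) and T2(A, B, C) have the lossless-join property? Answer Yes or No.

Yes

The shared attributes are {A, B} and {A, B}⁺ = {A, B, C, D, E, F}.
Since T1 ⊆ {A, B, C, D, E, F}, the intersection is a superkey of T1; the decomposition is lossless.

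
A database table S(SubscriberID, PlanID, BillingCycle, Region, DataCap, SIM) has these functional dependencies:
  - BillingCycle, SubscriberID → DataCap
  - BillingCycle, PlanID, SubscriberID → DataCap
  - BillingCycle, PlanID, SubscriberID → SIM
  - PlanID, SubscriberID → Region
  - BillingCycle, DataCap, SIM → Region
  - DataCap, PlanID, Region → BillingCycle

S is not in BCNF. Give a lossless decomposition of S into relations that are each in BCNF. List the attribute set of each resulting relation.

{BillingCycle, DataCap, SubscriberID}; {BillingCycle, PlanID, SIM, SubscriberID}; {PlanID, Region, SubscriberID}

Candidate keys of the original relation: {BillingCycle, PlanID, SubscriberID}, {DataCap, PlanID, SubscriberID}.
{BillingCycle, DataCap, PlanID, Region, SIM, SubscriberID}: {BillingCycle, SubscriberID} determines {BillingCycle, DataCap, SubscriberID} here but is not a superkey — split on BillingCycle, SubscriberID → DataCap, giving {BillingCycle, DataCap, SubscriberID} and {BillingCycle, PlanID, Region, SIM, SubscriberID}.
{BillingCycle, DataCap, SubscriberID} is in BCNF.
{BillingCycle, PlanID, Region, SIM, SubscriberID}: {PlanID, SubscriberID} determines {PlanID, Region, SubscriberID} here but is not a superkey — split on PlanID, SubscriberID → Region, giving {PlanID, Region, SubscriberID} and {BillingCycle, PlanID, SIM, SubscriberID}.
{PlanID, Region, SubscriberID} is in BCNF.
{BillingCycle, PlanID, SIM, SubscriberID} is in BCNF.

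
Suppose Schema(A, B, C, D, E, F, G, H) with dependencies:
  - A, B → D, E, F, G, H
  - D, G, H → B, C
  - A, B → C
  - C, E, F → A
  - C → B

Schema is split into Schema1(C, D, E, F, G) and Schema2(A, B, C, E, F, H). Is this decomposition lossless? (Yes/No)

Yes

Schema1 ∩ Schema2 = {C, E, F}; its closure under F is {A, B, C, D, E, F, G, H}.
This includes all of Schema1, so the common attributes are a superkey of Schema1 — the join is lossless.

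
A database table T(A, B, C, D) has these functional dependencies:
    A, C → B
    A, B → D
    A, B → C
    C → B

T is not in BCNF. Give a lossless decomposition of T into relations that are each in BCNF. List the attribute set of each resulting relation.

{A, C, D}; {B, C}

Candidate keys of the original relation: {A, B}, {A, C}.
Within {A, B, C, D}: {C}⁺ ∩ {A, B, C, D} = {B, C}, not the whole set, so C → B violates BCNF; decompose into {B, C} and {A, C, D}.
{B, C}: every determinant is a superkey — BCNF.
{A, C, D}: every determinant is a superkey — BCNF.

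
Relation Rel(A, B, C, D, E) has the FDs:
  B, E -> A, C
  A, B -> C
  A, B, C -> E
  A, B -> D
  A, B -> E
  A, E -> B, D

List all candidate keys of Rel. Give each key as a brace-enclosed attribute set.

{A, B}⁺ = {A, B, C, D, E}, which is every attribute, so {A, B} is a candidate key.
{A, E}⁺ = {A, B, C, D, E}, which is every attribute, so {A, E} is a candidate key.
{B, E}⁺ = {A, B, C, D, E}, which is every attribute, so {B, E} is a candidate key.
No proper subset of any of these is a key, and no other minimal superkey exists.

{A, B}, {A, E}, {B, E}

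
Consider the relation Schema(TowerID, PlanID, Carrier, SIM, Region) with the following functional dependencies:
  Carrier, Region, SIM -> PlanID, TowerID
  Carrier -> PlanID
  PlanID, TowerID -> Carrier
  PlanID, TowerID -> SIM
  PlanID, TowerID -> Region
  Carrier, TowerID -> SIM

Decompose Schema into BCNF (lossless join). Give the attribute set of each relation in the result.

Candidate keys of the original relation: {Carrier, Region, SIM}, {Carrier, TowerID}, {PlanID, TowerID}.
{Carrier, PlanID, Region, SIM, TowerID}: {Carrier} determines {Carrier, PlanID} here but is not a superkey — split on Carrier -> PlanID, giving {Carrier, PlanID} and {Carrier, Region, SIM, TowerID}.
{Carrier, PlanID}: every determinant is a superkey — BCNF.
{Carrier, Region, SIM, TowerID}: every determinant is a superkey — BCNF.

{Carrier, PlanID}; {Carrier, Region, SIM, TowerID}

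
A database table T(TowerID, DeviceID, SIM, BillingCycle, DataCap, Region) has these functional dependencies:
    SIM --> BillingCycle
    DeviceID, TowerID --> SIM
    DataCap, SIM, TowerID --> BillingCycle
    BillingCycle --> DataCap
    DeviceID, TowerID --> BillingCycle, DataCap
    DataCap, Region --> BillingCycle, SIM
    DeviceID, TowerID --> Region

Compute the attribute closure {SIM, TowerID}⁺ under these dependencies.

{BillingCycle, DataCap, SIM, TowerID}

Start with {SIM, TowerID}.
SIM --> BillingCycle applies; add {BillingCycle} → now {BillingCycle, SIM, TowerID}.
BillingCycle --> DataCap applies; add {DataCap} → now {BillingCycle, DataCap, SIM, TowerID}.
No further FD applies.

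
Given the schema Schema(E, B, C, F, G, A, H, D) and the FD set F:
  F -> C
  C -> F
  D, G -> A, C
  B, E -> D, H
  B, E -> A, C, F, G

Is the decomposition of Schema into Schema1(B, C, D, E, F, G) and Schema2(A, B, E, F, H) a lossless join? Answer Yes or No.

Schema1 ∩ Schema2 = {B, E, F}; its closure under F is {A, B, C, D, E, F, G, H}.
This includes all of Schema1, so the common attributes are a superkey of Schema1 — the join is lossless.

Yes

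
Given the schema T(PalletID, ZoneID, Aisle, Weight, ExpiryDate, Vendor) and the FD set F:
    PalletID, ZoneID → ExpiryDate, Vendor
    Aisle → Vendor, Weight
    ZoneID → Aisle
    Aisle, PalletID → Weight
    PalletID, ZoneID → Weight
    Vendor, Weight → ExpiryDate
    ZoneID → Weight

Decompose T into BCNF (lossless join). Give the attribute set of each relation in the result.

{Aisle, Vendor, Weight}; {Aisle, ZoneID}; {ExpiryDate, Vendor, Weight}; {PalletID, ZoneID}

Candidate key of the original relation: {PalletID, ZoneID}.
Within {Aisle, ExpiryDate, PalletID, Vendor, Weight, ZoneID}: {Aisle}⁺ ∩ {Aisle, ExpiryDate, PalletID, Vendor, Weight, ZoneID} = {Aisle, ExpiryDate, Vendor, Weight}, not the whole set, so Aisle → ExpiryDate, Vendor, Weight violates BCNF; decompose into {Aisle, ExpiryDate, Vendor, Weight} and {Aisle, PalletID, ZoneID}.
Within {Aisle, ExpiryDate, Vendor, Weight}: {Vendor, Weight}⁺ ∩ {Aisle, ExpiryDate, Vendor, Weight} = {ExpiryDate, Vendor, Weight}, not the whole set, so Vendor, Weight → ExpiryDate violates BCNF; decompose into {ExpiryDate, Vendor, Weight} and {Aisle, Vendor, Weight}.
{ExpiryDate, Vendor, Weight} has no BCNF violation.
{Aisle, Vendor, Weight} has no BCNF violation.
Within {Aisle, PalletID, ZoneID}: {ZoneID}⁺ ∩ {Aisle, PalletID, ZoneID} = {Aisle, ZoneID}, not the whole set, so ZoneID → Aisle violates BCNF; decompose into {Aisle, ZoneID} and {PalletID, ZoneID}.
{Aisle, ZoneID} has no BCNF violation.
{PalletID, ZoneID} has no BCNF violation.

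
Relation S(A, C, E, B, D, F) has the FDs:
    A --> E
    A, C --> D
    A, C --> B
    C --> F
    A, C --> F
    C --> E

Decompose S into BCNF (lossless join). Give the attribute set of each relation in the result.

{A, B, C, D}; {A, E}; {C, F}

Candidate key of the original relation: {A, C}.
In {A, B, C, D, E, F}, {A} is not a superkey ({A}⁺ restricted to this set is {A, E}), so split on A --> E into {A, E} and {A, B, C, D, F}.
{A, E}: every determinant is a superkey — BCNF.
In {A, B, C, D, F}, {C} is not a superkey ({C}⁺ restricted to this set is {C, F}), so split on C --> F into {C, F} and {A, B, C, D}.
{C, F}: every determinant is a superkey — BCNF.
{A, B, C, D}: every determinant is a superkey — BCNF.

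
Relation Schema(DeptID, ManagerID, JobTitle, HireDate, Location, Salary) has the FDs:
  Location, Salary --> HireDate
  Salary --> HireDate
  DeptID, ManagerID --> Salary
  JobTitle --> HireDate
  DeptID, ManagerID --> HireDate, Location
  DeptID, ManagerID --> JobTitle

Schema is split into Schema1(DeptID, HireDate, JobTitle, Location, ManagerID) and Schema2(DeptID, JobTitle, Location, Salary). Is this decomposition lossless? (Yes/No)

The shared attributes are {DeptID, JobTitle, Location} and {DeptID, JobTitle, Location}⁺ = {DeptID, HireDate, JobTitle, Location}.
Schema1 ⊄ {DeptID, HireDate, JobTitle, Location} and Schema2 ⊄ {DeptID, HireDate, JobTitle, Location}, so the split is lossy.

No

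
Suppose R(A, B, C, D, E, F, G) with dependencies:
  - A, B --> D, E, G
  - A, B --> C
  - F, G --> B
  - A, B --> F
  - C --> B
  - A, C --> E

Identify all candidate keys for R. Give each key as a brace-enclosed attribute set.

No FD produces {A}, so it must be in every candidate key.
{A, B} is a candidate key since {A, B}⁺ = {A, B, C, D, E, F, G} covers every attribute.
{A, C} is a candidate key since {A, C}⁺ = {A, B, C, D, E, F, G} covers every attribute.
{A, F, G} is a candidate key since {A, F, G}⁺ = {A, B, C, D, E, F, G} covers every attribute.
Any other superkey properly contains one of these, so there are no further candidate keys.

{A, B}, {A, C}, {A, F, G}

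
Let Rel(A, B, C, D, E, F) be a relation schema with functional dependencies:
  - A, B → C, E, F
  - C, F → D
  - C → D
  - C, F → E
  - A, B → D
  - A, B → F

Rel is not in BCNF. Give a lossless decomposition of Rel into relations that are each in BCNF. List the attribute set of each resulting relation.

Candidate key of the original relation: {A, B}.
{A, B, C, D, E, F}: {C, F} determines {C, D, E, F} here but is not a superkey — split on C, F → D, E, giving {C, D, E, F} and {A, B, C, F}.
{C, D, E, F}: {C} determines {C, D} here but is not a superkey — split on C → D, giving {C, D} and {C, E, F}.
{C, D} has no BCNF violation.
{C, E, F} has no BCNF violation.
{A, B, C, F} has no BCNF violation.

{A, B, C, F}; {C, D}; {C, E, F}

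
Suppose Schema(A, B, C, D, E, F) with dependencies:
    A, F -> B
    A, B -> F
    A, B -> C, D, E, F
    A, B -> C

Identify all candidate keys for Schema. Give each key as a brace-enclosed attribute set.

{A, B}, {A, F}

Attributes never on any right-hand side: {A} — every candidate key must contain it.
{A, B} is a candidate key since {A, B}⁺ = {A, B, C, D, E, F} covers every attribute.
{A, F} is a candidate key since {A, F}⁺ = {A, B, C, D, E, F} covers every attribute.
No proper subset of any of these is a key, and no other minimal superkey exists.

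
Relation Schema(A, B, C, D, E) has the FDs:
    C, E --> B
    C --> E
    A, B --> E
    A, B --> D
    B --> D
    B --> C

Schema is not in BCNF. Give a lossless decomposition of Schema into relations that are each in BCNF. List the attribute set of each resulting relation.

Candidate keys of the original relation: {A, B}, {A, C}.
In {A, B, C, D, E}, {C, E} is not a superkey ({C, E}⁺ restricted to this set is {B, C, D, E}), so split on C, E --> B, D into {B, C, D, E} and {A, C, E}.
{B, C, D, E} is in BCNF.
In {A, C, E}, {C} is not a superkey ({C}⁺ restricted to this set is {C, E}), so split on C --> E into {C, E} and {A, C}.
{C, E} is in BCNF.
{A, C} is in BCNF.

{A, C}; {B, C, D, E}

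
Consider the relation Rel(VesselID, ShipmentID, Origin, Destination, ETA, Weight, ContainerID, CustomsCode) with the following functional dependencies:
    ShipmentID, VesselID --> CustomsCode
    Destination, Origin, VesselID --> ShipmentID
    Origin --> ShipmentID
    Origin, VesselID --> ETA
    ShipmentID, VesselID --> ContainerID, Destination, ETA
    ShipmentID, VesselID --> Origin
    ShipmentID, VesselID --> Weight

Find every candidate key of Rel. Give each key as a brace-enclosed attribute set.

No FD produces {VesselID}, so it must be in every candidate key.
{Origin, VesselID}⁺ = {ContainerID, CustomsCode, Destination, ETA, Origin, ShipmentID, VesselID, Weight}, which is every attribute, so {Origin, VesselID} is a candidate key.
{ShipmentID, VesselID}⁺ = {ContainerID, CustomsCode, Destination, ETA, Origin, ShipmentID, VesselID, Weight}, which is every attribute, so {ShipmentID, VesselID} is a candidate key.
No proper subset of any of these is a key, and no other minimal superkey exists.

{Origin, VesselID}, {ShipmentID, VesselID}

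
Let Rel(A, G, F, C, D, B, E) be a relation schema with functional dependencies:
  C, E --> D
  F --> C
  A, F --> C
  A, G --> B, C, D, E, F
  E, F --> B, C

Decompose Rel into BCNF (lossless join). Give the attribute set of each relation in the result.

{A, E, F, G}; {B, E, F}; {C, D, E}; {C, F}

Candidate key of the original relation: {A, G}.
{A, B, C, D, E, F, G}: {C, E} determines {C, D, E} here but is not a superkey — split on C, E --> D, giving {C, D, E} and {A, B, C, E, F, G}.
{C, D, E}: every determinant is a superkey — BCNF.
{A, B, C, E, F, G}: {F} determines {C, F} here but is not a superkey — split on F --> C, giving {C, F} and {A, B, E, F, G}.
{C, F}: every determinant is a superkey — BCNF.
{A, B, E, F, G}: {E, F} determines {B, E, F} here but is not a superkey — split on E, F --> B, giving {B, E, F} and {A, E, F, G}.
{B, E, F}: every determinant is a superkey — BCNF.
{A, E, F, G}: every determinant is a superkey — BCNF.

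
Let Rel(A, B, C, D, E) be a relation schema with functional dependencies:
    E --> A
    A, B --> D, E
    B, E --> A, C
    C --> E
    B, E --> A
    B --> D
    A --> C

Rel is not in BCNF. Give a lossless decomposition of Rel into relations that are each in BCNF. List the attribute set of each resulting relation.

{A, C, E}; {B, D}; {B, E}

Candidate keys of the original relation: {A, B}, {B, C}, {B, E}.
Within {A, B, C, D, E}: {E}⁺ ∩ {A, B, C, D, E} = {A, C, E}, not the whole set, so E --> A, C violates BCNF; decompose into {A, C, E} and {B, D, E}.
{A, C, E} is in BCNF.
Within {B, D, E}: {B}⁺ ∩ {B, D, E} = {B, D}, not the whole set, so B --> D violates BCNF; decompose into {B, D} and {B, E}.
{B, D} is in BCNF.
{B, E} is in BCNF.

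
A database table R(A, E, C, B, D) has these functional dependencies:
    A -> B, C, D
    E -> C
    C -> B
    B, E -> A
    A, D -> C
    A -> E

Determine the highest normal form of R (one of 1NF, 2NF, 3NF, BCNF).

Candidate keys: {A}, {E}. Prime attributes: {A, E}.
For C -> B we have {C}⁺ = {B, C}; {C} is not a superkey, so BCNF fails.
Because {B} is non-prime and the left side of C -> B is not a superkey, the relation is not in 3NF.
All keys have size 1, which rules out partial dependencies — 2NF is satisfied.

2NF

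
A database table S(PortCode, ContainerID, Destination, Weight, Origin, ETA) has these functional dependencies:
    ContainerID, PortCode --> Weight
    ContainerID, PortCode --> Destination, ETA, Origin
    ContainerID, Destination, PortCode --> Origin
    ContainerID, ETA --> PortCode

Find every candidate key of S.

Attributes never on any right-hand side: {ContainerID} — every candidate key must contain it.
{ContainerID, ETA}⁺ = {ContainerID, Destination, ETA, Origin, PortCode, Weight}, which is every attribute, so {ContainerID, ETA} is a candidate key.
{ContainerID, PortCode}⁺ = {ContainerID, Destination, ETA, Origin, PortCode, Weight}, which is every attribute, so {ContainerID, PortCode} is a candidate key.
These are minimal and exhaustive — every other superkey contains one of them.

{ContainerID, ETA}, {ContainerID, PortCode}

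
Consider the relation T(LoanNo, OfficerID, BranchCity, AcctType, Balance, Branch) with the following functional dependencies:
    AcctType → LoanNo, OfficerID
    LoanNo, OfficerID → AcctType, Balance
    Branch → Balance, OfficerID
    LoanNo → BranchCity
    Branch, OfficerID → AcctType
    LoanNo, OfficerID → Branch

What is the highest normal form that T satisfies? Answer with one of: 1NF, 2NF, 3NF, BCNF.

1NF

Candidate keys: {AcctType}, {Branch}, {LoanNo, OfficerID}. Prime attributes: {AcctType, Branch, LoanNo, OfficerID}.
LoanNo → BranchCity: {LoanNo}⁺ = {BranchCity, LoanNo}, which is not all of the attributes, so the left side is not a superkey — BCNF is violated.
LoanNo → BranchCity has non-prime {BranchCity} on the right and a non-superkey on the left, so 3NF fails.
Since {LoanNo} ⊂ {LoanNo, OfficerID} and {LoanNo}⁺ ⊇ {BranchCity} with {BranchCity} non-prime, there is a partial dependency; 2NF fails.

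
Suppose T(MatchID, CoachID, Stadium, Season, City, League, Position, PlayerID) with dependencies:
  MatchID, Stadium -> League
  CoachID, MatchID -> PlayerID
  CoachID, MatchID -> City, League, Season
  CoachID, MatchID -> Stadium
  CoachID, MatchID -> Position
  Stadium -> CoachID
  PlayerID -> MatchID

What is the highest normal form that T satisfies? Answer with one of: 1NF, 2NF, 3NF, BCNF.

Candidate keys: {CoachID, MatchID}, {CoachID, PlayerID}, {MatchID, Stadium}, {PlayerID, Stadium}. Prime attributes: {CoachID, MatchID, PlayerID, Stadium}.
Stadium -> CoachID: {Stadium}⁺ = {CoachID, Stadium}, which is not all of the attributes, so the left side is not a superkey — BCNF is violated.
Its right-hand attributes {CoachID} are all prime, as are those of every other non-superkey FD — the relation is in 3NF.

3NF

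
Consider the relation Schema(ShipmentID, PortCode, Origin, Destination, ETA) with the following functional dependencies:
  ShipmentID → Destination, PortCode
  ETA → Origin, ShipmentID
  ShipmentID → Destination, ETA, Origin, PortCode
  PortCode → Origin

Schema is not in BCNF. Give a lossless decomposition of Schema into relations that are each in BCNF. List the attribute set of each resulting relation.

Candidate keys of the original relation: {ETA}, {ShipmentID}.
In {Destination, ETA, Origin, PortCode, ShipmentID}, {PortCode} is not a superkey ({PortCode}⁺ restricted to this set is {Origin, PortCode}), so split on PortCode → Origin into {Origin, PortCode} and {Destination, ETA, PortCode, ShipmentID}.
{Origin, PortCode} has no BCNF violation.
{Destination, ETA, PortCode, ShipmentID} has no BCNF violation.

{Destination, ETA, PortCode, ShipmentID}; {Origin, PortCode}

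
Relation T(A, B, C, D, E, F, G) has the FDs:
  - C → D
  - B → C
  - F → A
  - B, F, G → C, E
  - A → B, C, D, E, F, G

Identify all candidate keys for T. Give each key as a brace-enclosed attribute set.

{A} is a candidate key since {A}⁺ = {A, B, C, D, E, F, G} covers every attribute.
{F} is a candidate key since {F}⁺ = {A, B, C, D, E, F, G} covers every attribute.
These are minimal and exhaustive — every other superkey contains one of them.

{A}, {F}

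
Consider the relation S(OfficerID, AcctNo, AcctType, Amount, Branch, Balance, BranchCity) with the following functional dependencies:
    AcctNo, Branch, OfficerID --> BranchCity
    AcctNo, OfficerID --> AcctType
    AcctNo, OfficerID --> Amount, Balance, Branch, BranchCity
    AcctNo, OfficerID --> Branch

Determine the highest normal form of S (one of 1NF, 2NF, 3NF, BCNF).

Candidate key: {AcctNo, OfficerID}. Prime attributes: {AcctNo, OfficerID}.
Every FD has a superkey on the left, so the relation is in BCNF.

BCNF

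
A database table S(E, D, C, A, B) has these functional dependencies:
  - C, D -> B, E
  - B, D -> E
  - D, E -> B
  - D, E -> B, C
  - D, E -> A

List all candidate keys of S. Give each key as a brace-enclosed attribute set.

{B, D}, {C, D}, {D, E}

{D} never appears on the right of any FD, so every key must include it.
{B, D} is a candidate key since {B, D}⁺ = {A, B, C, D, E} covers every attribute.
{C, D} is a candidate key since {C, D}⁺ = {A, B, C, D, E} covers every attribute.
{D, E} is a candidate key since {D, E}⁺ = {A, B, C, D, E} covers every attribute.
These are minimal and exhaustive — every other superkey contains one of them.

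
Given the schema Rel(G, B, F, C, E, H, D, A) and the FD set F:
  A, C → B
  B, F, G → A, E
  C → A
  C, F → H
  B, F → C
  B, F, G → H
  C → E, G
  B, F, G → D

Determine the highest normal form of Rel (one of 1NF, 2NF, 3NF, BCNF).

Candidate keys: {B, F}, {C, F}. Prime attributes: {B, C, F}.
A, C → B breaks BCNF: {A, C}⁺ = {A, B, C, E, G}, so {A, C} is not a superkey.
C → A has non-prime {A} on the right and a non-superkey on the left, so 3NF fails.
Since {C} ⊂ {C, F} and {C}⁺ ⊇ {A, E, G} with {A, E, G} non-prime, there is a partial dependency; 2NF fails.

1NF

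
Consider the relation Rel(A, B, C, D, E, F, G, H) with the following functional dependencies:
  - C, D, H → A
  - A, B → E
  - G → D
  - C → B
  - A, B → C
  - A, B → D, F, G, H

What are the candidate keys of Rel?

Closure of {A, B} is {A, B, C, D, E, F, G, H}, the whole schema; {A, B} is a candidate key.
Closure of {A, C} is {A, B, C, D, E, F, G, H}, the whole schema; {A, C} is a candidate key.
Closure of {C, D, H} is {A, B, C, D, E, F, G, H}, the whole schema; {C, D, H} is a candidate key.
Closure of {C, G, H} is {A, B, C, D, E, F, G, H}, the whole schema; {C, G, H} is a candidate key.
These are minimal and exhaustive — every other superkey contains one of them.

{A, B}, {A, C}, {C, D, H}, {C, G, H}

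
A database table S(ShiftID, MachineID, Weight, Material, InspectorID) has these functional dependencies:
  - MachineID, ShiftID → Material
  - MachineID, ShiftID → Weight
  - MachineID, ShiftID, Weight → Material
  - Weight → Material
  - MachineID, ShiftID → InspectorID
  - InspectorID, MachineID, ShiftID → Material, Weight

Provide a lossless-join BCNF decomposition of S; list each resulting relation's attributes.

{InspectorID, MachineID, ShiftID, Weight}; {Material, Weight}

Candidate key of the original relation: {MachineID, ShiftID}.
In {InspectorID, MachineID, Material, ShiftID, Weight}, {Weight} is not a superkey ({Weight}⁺ restricted to this set is {Material, Weight}), so split on Weight → Material into {Material, Weight} and {InspectorID, MachineID, ShiftID, Weight}.
{Material, Weight} is in BCNF.
{InspectorID, MachineID, ShiftID, Weight} is in BCNF.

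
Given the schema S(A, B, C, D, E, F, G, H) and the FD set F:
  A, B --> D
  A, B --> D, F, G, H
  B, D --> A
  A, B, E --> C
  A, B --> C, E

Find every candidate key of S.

{A, B}, {B, D}

No FD produces {B}, so it must be in every candidate key.
{A, B}⁺ = {A, B, C, D, E, F, G, H} — all of the relation — so {A, B} is a candidate key.
{B, D}⁺ = {A, B, C, D, E, F, G, H} — all of the relation — so {B, D} is a candidate key.
These are minimal and exhaustive — every other superkey contains one of them.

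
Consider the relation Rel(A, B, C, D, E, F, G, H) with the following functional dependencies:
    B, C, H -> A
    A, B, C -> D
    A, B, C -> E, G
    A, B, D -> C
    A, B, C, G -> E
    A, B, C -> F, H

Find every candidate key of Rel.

{A, B, C}, {A, B, D}, {B, C, H}

Attributes never on any right-hand side: {B} — every candidate key must contain it.
{A, B, C} is a candidate key since {A, B, C}⁺ = {A, B, C, D, E, F, G, H} covers every attribute.
{A, B, D} is a candidate key since {A, B, D}⁺ = {A, B, C, D, E, F, G, H} covers every attribute.
{B, C, H} is a candidate key since {B, C, H}⁺ = {A, B, C, D, E, F, G, H} covers every attribute.
These are minimal and exhaustive — every other superkey contains one of them.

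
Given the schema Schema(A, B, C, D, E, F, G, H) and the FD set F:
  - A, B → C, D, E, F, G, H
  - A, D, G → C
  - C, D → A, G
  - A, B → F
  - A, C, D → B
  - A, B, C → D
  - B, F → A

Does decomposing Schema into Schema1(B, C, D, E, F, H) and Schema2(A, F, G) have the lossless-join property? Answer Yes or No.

No

Common attributes: {F}; their closure is {F}.
Schema1 ⊄ {F} and Schema2 ⊄ {F}, so the split is lossy.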